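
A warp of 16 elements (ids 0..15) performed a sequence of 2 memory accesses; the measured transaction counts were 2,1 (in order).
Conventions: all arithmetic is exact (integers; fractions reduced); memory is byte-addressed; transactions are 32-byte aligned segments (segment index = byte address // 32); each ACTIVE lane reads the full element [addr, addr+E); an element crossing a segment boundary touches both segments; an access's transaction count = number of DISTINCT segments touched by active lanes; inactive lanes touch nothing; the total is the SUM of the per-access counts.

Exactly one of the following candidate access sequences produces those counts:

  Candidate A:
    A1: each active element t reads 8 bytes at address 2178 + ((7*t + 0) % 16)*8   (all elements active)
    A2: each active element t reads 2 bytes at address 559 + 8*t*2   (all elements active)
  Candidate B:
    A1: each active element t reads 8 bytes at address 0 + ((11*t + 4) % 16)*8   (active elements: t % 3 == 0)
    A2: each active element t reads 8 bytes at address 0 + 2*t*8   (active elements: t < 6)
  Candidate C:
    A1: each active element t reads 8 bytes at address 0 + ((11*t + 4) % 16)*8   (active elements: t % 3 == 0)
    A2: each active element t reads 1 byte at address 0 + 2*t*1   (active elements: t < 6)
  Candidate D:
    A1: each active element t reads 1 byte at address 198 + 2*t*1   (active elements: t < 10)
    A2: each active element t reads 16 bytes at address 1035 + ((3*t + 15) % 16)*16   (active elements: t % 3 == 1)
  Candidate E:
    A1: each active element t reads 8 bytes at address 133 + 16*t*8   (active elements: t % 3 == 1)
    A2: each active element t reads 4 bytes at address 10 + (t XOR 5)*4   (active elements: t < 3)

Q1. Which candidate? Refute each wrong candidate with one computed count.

A: A1 gives 5 transactions, not 2
B: A2 gives 3 transactions, not 1
D: A1 gives 1 transaction, not 2
E: A1 gives 5 transactions, not 2
C: all counts match (2,1)

Answer: C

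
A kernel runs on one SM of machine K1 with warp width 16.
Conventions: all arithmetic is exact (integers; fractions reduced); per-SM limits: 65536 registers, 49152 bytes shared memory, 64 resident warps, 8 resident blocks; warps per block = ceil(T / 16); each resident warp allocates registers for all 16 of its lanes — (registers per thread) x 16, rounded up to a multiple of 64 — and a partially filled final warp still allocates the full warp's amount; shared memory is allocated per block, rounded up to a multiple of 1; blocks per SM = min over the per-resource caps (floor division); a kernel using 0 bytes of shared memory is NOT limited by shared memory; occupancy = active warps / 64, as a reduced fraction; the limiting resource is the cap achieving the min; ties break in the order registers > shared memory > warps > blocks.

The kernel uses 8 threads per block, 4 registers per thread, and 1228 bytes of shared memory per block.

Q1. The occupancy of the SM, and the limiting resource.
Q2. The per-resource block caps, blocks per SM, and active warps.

Answer: occupancy 1/8, limited by blocks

registers: 1024 blocks
shared memory: 40 blocks
warps: 64 blocks
blocks: 8 blocks

Answer: 8 blocks, 8 active warps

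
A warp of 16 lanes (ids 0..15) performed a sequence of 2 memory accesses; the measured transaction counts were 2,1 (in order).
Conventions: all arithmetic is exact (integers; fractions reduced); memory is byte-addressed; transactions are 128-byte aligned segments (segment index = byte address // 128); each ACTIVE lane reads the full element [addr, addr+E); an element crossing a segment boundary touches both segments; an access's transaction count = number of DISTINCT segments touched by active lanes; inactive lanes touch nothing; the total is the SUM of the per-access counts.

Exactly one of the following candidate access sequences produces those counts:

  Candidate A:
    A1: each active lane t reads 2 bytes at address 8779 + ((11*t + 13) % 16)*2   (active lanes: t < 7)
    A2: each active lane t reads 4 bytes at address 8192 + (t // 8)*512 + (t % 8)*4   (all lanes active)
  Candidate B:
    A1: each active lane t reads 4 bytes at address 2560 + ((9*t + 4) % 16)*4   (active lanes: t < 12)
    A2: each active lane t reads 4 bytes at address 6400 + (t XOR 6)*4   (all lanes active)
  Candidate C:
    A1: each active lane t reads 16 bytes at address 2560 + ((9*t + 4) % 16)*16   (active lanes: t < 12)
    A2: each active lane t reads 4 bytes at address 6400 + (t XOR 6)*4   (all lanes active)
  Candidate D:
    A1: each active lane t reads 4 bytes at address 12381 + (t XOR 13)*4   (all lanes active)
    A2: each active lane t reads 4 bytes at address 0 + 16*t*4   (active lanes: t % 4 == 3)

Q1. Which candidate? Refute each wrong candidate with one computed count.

A: A1 gives 1 transaction, not 2
B: A1 gives 1 transaction, not 2
D: A2 gives 4 transactions, not 1
C: all counts match (2,1)

Answer: C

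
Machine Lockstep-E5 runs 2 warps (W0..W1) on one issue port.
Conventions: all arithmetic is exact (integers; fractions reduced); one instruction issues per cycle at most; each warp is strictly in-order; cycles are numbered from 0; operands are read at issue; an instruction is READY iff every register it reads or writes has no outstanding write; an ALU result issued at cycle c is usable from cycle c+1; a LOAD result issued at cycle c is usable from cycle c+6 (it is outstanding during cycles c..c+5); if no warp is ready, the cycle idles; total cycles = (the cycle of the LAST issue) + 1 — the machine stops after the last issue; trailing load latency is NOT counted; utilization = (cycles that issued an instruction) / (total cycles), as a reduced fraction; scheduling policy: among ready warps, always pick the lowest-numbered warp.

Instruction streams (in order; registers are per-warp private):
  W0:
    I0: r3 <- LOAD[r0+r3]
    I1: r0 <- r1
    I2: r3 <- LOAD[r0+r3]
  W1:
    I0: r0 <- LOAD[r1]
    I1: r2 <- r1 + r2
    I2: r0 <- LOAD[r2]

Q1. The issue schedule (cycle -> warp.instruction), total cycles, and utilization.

cycle 0: W0.I0
cycle 1: W0.I1
cycle 2: W1.I0
cycle 3: W1.I1
cycle 4: idle
cycle 5: idle
cycle 6: W0.I2
cycle 7: idle
cycle 8: W1.I2

Answer: 9 cycles, utilization 2/3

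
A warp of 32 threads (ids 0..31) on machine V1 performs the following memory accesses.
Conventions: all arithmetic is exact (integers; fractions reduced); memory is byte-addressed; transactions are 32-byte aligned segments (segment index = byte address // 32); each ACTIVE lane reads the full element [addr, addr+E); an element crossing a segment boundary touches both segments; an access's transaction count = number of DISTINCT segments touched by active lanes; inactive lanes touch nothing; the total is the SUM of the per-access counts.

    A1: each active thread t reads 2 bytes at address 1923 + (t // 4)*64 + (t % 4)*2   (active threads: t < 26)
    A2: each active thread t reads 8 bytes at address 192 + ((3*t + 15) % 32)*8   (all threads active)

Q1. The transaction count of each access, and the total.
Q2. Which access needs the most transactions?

A1: 7 transactions
A2: 8 transactions

Answer: 7,8; total 15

Answer: A2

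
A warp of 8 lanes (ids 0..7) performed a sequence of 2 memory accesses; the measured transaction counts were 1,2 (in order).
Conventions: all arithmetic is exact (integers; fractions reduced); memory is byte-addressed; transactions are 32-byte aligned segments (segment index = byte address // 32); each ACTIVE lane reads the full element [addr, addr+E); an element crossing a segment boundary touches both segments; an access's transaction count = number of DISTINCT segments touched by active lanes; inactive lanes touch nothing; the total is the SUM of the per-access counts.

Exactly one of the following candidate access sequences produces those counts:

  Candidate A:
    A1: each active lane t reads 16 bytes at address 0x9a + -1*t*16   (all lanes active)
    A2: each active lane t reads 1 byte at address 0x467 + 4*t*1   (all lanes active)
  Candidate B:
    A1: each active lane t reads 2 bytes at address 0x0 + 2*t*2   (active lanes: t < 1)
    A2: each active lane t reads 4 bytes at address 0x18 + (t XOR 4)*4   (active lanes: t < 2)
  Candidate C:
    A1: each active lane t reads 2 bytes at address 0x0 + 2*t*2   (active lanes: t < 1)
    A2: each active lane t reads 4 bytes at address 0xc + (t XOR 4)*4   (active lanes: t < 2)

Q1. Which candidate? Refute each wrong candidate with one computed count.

A: A1 gives 5 transactions, not 1
B: A2 gives 1 transaction, not 2
C: all counts match (1,2)

Answer: C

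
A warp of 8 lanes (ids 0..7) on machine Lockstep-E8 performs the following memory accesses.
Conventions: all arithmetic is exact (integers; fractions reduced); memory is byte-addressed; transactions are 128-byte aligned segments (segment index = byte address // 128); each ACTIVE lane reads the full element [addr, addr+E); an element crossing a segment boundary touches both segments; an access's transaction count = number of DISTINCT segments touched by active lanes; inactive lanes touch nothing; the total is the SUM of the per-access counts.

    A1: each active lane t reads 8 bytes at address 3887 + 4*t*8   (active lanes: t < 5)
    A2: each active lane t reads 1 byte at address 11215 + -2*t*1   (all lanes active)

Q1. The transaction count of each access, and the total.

A1: 2 transactions
A2: 1 transaction

Answer: 2,1; total 3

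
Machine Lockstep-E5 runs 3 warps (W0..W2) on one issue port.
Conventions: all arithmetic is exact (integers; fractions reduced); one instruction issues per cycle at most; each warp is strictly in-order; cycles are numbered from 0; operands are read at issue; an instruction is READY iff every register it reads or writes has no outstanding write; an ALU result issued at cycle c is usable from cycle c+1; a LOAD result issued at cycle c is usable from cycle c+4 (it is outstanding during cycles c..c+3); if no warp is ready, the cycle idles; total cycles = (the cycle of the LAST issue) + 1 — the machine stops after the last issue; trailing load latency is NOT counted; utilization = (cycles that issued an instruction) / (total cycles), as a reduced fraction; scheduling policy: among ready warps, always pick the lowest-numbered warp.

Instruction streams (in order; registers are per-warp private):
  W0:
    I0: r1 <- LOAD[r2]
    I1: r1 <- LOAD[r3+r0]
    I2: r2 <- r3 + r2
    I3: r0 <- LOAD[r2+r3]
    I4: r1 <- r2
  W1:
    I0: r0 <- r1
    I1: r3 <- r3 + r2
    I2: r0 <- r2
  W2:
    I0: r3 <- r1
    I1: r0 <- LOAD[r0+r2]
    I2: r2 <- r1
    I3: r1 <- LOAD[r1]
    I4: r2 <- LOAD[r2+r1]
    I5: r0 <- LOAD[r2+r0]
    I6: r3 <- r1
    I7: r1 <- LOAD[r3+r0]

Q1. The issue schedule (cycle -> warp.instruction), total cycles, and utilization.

cycle 0: W0.I0
cycle 1: W1.I0
cycle 2: W1.I1
cycle 3: W1.I2
cycle 4: W0.I1
cycle 5: W0.I2
cycle 6: W0.I3
cycle 7: W2.I0
cycle 8: W0.I4
cycle 9: W2.I1
cycle 10: W2.I2
cycle 11: W2.I3
cycle 12: idle
cycle 13: idle
cycle 14: idle
cycle 15: W2.I4
cycle 16: idle
cycle 17: idle
cycle 18: idle
cycle 19: W2.I5
cycle 20: W2.I6
cycle 21: idle
cycle 22: idle
cycle 23: W2.I7

Answer: 24 cycles, utilization 2/3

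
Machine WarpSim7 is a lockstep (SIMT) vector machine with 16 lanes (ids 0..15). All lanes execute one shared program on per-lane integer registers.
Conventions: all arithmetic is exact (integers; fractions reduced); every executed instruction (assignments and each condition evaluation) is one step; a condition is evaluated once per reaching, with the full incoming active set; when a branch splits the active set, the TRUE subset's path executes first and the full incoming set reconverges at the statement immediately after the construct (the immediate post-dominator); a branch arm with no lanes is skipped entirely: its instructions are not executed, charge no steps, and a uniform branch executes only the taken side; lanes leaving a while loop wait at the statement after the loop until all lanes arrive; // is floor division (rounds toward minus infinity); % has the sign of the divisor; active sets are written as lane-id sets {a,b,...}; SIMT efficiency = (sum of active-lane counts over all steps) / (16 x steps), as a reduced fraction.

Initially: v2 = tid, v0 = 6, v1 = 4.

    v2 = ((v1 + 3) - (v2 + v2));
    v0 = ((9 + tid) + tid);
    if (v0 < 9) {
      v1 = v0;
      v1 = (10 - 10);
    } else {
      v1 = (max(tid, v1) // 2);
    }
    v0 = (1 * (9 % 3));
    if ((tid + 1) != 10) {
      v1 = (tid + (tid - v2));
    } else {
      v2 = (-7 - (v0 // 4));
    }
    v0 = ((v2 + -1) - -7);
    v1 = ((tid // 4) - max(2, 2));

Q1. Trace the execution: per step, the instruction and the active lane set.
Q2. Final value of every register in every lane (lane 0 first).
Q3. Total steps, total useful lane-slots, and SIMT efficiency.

step 0: v2 <- ((v1 + 3) - (v2 + v2)) {0,1,2,3,4,5,6,7,8,9,10,11,12,13,14,15}
step 1: v0 <- ((9 + tid) + tid)      {0,1,2,3,4,5,6,7,8,9,10,11,12,13,14,15}
step 2: eval (v0 < 9)                {0,1,2,3,4,5,6,7,8,9,10,11,12,13,14,15}
step 3: v1 <- (max(tid, v1) // 2)    {0,1,2,3,4,5,6,7,8,9,10,11,12,13,14,15}
step 4: v0 <- (1 * (9 % 3))          {0,1,2,3,4,5,6,7,8,9,10,11,12,13,14,15}
step 5: eval ((tid + 1) != 10)       {0,1,2,3,4,5,6,7,8,9,10,11,12,13,14,15}
step 6: v1 <- (tid + (tid - v2))     {0,1,2,3,4,5,6,7,8,10,11,12,13,14,15}
step 7: v2 <- (-7 - (v0 // 4))       {9}
step 8: v0 <- ((v2 + -1) - -7)       {0,1,2,3,4,5,6,7,8,9,10,11,12,13,14,15}
step 9: v1 <- ((tid // 4) - max(2, 2)) {0,1,2,3,4,5,6,7,8,9,10,11,12,13,14,15}

Answer: 10 steps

v2: 7,5,3,1,-1,-3,-5,-7,-9,-7,-13,-15,-17,-19,-21,-23
v0: 13,11,9,7,5,3,1,-1,-3,-1,-7,-9,-11,-13,-15,-17
v1: -2,-2,-2,-2,-1,-1,-1,-1,0,0,0,0,1,1,1,1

steps = 10; useful = 144; efficiency = 144/160 = 9/10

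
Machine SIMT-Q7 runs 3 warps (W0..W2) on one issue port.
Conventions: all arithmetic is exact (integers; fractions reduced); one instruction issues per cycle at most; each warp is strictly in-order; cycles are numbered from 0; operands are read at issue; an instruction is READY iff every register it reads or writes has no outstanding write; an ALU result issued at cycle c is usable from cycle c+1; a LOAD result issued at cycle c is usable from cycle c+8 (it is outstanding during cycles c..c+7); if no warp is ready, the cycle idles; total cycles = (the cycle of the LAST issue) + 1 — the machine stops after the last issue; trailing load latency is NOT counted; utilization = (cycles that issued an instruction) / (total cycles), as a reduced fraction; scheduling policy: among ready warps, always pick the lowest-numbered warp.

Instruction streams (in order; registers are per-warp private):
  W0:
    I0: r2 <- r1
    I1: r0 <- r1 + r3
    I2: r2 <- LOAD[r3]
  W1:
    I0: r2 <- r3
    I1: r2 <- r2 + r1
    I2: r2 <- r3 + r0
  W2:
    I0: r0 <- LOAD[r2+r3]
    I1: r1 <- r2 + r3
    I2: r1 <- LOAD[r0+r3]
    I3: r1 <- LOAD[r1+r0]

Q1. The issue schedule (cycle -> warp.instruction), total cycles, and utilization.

cycle 0: W0.I0
cycle 1: W0.I1
cycle 2: W0.I2
cycle 3: W1.I0
cycle 4: W1.I1
cycle 5: W1.I2
cycle 6: W2.I0
cycle 7: W2.I1
cycle 8: idle
cycle 9: idle
cycle 10: idle
cycle 11: idle
cycle 12: idle
cycle 13: idle
cycle 14: W2.I2
cycle 15: idle
cycle 16: idle
cycle 17: idle
cycle 18: idle
cycle 19: idle
cycle 20: idle
cycle 21: idle
cycle 22: W2.I3

Answer: 23 cycles, utilization 10/23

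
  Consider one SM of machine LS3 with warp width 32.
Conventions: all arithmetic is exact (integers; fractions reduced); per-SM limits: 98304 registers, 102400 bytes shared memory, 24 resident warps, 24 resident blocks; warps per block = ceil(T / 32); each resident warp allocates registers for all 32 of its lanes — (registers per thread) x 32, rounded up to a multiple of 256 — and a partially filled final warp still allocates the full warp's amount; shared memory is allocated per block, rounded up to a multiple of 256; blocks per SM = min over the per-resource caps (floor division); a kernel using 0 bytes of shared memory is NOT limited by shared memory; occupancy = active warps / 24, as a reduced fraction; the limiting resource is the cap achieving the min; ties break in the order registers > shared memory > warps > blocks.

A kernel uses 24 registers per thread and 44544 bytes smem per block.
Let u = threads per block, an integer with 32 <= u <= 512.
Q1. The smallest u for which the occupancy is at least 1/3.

Answer: u = 97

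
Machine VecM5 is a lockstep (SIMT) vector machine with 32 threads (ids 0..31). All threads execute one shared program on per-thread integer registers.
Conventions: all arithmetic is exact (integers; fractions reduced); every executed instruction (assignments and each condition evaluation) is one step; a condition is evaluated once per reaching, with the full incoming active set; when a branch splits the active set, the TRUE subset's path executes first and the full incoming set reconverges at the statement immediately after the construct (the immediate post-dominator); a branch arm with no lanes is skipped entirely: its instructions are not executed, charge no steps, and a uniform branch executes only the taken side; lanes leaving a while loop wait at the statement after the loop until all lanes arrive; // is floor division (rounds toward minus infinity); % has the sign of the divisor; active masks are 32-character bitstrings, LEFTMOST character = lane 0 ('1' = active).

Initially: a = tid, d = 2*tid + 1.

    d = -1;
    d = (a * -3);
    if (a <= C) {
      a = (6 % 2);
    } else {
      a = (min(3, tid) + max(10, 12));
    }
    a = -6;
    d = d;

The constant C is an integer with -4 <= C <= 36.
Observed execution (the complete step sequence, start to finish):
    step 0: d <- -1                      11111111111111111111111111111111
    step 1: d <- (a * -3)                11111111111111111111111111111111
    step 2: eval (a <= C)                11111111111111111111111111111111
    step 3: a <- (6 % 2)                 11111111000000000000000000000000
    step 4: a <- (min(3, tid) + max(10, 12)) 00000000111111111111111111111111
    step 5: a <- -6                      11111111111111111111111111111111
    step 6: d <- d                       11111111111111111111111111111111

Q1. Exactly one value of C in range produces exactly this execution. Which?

Answer: C = 7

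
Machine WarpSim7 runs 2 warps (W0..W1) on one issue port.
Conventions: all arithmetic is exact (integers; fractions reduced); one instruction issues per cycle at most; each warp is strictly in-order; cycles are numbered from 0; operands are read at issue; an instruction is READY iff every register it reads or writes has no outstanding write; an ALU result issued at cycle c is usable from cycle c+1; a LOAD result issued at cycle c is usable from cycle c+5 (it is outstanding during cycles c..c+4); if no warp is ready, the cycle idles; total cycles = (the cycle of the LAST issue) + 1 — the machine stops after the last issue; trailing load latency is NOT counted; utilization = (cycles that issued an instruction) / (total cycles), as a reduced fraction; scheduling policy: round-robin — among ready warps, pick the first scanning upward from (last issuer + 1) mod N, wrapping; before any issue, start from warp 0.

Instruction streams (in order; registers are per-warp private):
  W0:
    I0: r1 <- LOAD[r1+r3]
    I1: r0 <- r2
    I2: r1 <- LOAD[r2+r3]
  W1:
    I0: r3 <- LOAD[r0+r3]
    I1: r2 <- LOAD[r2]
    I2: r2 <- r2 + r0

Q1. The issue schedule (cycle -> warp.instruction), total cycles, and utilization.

cycle 0: W0.I0
cycle 1: W1.I0
cycle 2: W0.I1
cycle 3: W1.I1
cycle 4: idle
cycle 5: W0.I2
cycle 6: idle
cycle 7: idle
cycle 8: W1.I2

Answer: 9 cycles, utilization 2/3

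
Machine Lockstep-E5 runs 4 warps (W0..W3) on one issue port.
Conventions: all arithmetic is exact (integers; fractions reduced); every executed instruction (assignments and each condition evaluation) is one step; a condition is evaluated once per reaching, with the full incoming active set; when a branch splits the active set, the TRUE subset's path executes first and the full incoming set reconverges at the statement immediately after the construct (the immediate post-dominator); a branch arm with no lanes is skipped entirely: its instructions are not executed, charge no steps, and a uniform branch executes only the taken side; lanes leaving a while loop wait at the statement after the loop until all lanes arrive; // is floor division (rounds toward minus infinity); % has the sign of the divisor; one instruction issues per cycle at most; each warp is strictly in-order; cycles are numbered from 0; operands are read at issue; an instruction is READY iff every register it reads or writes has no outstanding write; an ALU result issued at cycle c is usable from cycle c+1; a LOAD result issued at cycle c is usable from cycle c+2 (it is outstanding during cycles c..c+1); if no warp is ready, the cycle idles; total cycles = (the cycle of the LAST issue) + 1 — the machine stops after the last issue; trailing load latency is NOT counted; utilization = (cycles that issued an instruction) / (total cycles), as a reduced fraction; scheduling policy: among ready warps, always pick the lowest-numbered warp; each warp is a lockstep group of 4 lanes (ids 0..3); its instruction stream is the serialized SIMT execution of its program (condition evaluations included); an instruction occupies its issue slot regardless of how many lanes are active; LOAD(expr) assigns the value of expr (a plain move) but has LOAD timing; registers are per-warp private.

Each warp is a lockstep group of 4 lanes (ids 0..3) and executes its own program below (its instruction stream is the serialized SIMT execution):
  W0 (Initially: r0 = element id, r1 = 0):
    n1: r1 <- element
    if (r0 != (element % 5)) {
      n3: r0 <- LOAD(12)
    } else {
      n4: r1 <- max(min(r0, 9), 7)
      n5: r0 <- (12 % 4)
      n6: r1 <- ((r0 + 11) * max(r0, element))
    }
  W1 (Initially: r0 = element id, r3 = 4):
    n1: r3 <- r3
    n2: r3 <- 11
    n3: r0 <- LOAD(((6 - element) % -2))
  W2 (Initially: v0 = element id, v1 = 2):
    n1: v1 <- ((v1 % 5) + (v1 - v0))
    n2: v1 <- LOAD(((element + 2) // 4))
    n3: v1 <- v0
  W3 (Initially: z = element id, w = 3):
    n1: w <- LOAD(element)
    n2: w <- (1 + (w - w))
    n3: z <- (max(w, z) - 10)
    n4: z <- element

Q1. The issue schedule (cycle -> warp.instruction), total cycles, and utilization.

cycle 0: W0.I0
cycle 1: W0.I1
cycle 2: W0.I2
cycle 3: W0.I3
cycle 4: W0.I4
cycle 5: W1.I0
cycle 6: W1.I1
cycle 7: W1.I2
cycle 8: W2.I0
cycle 9: W2.I1
cycle 10: W3.I0
cycle 11: W2.I2
cycle 12: W3.I1
cycle 13: W3.I2
cycle 14: W3.I3

Answer: 15 cycles, utilization 1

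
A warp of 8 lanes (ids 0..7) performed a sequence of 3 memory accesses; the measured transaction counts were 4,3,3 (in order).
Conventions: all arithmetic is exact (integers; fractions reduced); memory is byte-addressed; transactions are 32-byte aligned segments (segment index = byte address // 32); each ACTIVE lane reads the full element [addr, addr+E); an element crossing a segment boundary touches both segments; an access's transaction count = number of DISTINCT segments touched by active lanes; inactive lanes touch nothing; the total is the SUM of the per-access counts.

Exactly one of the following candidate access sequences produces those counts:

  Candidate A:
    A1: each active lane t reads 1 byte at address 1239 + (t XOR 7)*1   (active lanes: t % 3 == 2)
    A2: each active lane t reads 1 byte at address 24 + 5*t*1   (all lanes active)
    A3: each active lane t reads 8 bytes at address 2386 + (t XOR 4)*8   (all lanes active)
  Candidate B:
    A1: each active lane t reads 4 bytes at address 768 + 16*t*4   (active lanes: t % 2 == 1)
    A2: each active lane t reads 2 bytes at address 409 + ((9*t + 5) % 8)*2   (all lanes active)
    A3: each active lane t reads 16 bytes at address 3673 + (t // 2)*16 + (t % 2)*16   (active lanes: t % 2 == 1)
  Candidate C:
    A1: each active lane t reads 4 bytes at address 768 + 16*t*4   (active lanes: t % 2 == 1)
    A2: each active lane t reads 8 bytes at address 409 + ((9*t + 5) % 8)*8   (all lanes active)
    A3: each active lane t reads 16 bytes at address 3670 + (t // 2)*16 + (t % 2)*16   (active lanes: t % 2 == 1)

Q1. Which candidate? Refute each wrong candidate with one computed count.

A: A1 gives 1 transaction, not 4
B: A2 gives 2 transactions, not 3
C: all counts match (4,3,3)

Answer: C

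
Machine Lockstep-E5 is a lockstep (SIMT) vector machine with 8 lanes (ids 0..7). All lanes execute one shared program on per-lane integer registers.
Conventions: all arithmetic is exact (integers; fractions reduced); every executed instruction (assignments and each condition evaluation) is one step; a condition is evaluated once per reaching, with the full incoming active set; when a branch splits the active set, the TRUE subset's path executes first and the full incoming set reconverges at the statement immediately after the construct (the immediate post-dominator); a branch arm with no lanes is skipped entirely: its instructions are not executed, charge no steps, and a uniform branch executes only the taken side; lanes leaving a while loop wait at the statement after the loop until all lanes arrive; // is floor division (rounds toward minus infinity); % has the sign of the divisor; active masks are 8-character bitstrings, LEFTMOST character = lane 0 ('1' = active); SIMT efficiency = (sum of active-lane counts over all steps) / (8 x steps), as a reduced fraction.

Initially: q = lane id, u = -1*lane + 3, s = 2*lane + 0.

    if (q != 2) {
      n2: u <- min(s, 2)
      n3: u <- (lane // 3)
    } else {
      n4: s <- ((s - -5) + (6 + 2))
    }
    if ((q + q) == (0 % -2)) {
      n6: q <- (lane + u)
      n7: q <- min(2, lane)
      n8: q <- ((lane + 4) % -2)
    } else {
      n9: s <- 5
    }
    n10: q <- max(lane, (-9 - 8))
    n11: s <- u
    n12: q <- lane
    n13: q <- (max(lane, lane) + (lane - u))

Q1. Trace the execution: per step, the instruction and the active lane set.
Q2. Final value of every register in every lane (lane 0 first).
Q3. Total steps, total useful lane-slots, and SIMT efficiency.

step 0: eval (q != 2)                11111111
step 1: u <- min(s, 2)               11011111
step 2: u <- (lane // 3)             11011111
step 3: s <- ((s - -5) + (6 + 2))    00100000
step 4: eval ((q + q) == (0 % -2))   11111111
step 5: q <- (lane + u)              10000000
step 6: q <- min(2, lane)            10000000
step 7: q <- ((lane + 4) % -2)       10000000
step 8: s <- 5                       01111111
step 9: q <- max(lane, (-9 - 8))     11111111
step 10: s <- u                       11111111
step 11: q <- lane                    11111111
step 12: q <- (max(lane, lane) + (lane - u)) 11111111

Answer: 13 steps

q: 0,2,3,5,7,9,10,12
u: 0,0,1,1,1,1,2,2
s: 0,0,1,1,1,1,2,2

steps = 13; useful = 73; efficiency = 73/104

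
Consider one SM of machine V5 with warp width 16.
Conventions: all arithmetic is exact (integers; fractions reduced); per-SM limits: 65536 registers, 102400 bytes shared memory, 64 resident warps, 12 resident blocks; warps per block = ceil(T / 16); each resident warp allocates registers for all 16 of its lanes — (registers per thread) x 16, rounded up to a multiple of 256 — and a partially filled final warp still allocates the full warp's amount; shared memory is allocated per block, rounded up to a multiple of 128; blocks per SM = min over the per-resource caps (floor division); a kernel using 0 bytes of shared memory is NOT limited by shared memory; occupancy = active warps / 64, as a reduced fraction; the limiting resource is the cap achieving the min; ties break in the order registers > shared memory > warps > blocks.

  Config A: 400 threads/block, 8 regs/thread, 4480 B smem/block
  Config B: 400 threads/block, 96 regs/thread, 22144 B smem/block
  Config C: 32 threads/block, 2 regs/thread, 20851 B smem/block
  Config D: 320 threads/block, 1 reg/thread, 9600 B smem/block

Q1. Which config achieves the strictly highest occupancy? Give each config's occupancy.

occupancies: A 25/32, B 25/64, C 1/8, D 15/16

Answer: D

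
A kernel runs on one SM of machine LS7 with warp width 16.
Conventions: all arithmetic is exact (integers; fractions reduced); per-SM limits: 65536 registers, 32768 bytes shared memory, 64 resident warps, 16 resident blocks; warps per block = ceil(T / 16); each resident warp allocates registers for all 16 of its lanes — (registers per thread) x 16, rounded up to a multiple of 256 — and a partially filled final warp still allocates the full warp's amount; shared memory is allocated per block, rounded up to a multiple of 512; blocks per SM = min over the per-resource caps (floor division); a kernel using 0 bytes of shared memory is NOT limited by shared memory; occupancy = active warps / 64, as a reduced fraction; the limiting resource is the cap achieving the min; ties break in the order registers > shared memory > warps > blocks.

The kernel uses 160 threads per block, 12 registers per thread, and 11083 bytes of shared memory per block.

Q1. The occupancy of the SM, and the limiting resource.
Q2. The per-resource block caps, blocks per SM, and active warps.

Answer: occupancy 5/16, limited by shared memory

registers: 25 blocks
shared memory: 2 blocks
warps: 6 blocks
blocks: 16 blocks

Answer: 2 blocks, 20 active warps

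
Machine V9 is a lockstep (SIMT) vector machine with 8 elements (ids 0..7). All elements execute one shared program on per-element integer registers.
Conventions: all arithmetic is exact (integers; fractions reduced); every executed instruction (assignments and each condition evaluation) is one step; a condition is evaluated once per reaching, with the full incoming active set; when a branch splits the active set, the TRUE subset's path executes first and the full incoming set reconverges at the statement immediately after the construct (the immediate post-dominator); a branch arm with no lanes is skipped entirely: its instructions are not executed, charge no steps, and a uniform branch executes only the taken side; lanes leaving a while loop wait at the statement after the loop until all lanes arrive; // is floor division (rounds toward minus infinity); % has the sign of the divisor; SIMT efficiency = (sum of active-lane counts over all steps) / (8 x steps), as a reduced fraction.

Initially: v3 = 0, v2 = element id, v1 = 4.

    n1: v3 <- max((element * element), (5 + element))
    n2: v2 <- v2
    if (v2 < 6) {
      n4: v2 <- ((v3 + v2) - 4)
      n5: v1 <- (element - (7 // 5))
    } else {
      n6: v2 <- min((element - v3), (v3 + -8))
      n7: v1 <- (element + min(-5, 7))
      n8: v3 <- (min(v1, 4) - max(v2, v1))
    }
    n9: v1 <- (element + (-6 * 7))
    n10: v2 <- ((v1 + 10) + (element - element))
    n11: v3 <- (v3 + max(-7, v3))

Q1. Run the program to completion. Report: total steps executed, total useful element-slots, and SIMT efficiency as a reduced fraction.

Answer: 11 steps, 66 useful, 3/4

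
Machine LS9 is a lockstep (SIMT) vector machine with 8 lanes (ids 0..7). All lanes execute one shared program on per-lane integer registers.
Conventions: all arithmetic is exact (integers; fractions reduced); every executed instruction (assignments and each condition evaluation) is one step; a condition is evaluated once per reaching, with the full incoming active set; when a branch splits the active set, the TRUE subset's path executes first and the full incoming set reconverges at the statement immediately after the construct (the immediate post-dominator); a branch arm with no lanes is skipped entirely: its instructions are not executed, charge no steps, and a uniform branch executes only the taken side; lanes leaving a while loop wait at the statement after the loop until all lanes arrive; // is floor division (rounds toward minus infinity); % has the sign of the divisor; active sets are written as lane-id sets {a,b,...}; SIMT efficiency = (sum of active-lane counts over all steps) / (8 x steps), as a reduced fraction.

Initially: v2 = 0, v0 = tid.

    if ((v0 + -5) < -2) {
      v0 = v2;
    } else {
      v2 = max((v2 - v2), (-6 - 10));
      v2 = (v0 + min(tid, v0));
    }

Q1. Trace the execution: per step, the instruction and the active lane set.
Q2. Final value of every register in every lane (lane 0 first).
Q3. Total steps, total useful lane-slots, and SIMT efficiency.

step 0: eval ((v0 + -5) < -2)        {0,1,2,3,4,5,6,7}
step 1: v0 <- v2                     {0,1,2}
step 2: v2 <- max((v2 - v2), (-6 - 10)) {3,4,5,6,7}
step 3: v2 <- (v0 + min(tid, v0))    {3,4,5,6,7}

Answer: 4 steps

v2: 0,0,0,6,8,10,12,14
v0: 0,0,0,3,4,5,6,7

steps = 4; useful = 21; efficiency = 21/32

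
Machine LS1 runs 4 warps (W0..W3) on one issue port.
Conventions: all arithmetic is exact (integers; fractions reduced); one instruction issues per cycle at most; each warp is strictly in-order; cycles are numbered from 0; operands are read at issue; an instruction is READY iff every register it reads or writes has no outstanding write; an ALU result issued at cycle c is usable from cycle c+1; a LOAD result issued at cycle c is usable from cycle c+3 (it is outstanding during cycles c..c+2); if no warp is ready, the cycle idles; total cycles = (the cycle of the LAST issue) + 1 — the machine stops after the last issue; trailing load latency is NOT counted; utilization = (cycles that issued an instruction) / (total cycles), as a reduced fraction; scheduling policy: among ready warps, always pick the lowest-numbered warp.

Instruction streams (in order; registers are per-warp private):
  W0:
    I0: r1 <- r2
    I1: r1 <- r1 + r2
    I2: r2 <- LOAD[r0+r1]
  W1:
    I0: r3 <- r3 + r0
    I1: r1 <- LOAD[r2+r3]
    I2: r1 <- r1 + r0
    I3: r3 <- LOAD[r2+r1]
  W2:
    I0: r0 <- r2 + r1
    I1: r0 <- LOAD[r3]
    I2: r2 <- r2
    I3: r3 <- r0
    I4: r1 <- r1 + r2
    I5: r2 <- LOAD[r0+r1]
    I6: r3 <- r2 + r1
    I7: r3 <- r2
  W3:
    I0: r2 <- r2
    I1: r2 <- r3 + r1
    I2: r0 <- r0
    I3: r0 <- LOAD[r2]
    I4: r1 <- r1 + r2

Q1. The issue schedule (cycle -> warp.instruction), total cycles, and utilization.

cycle 0: W0.I0
cycle 1: W0.I1
cycle 2: W0.I2
cycle 3: W1.I0
cycle 4: W1.I1
cycle 5: W2.I0
cycle 6: W2.I1
cycle 7: W1.I2
cycle 8: W1.I3
cycle 9: W2.I2
cycle 10: W2.I3
cycle 11: W2.I4
cycle 12: W2.I5
cycle 13: W3.I0
cycle 14: W3.I1
cycle 15: W2.I6
cycle 16: W2.I7
cycle 17: W3.I2
cycle 18: W3.I3
cycle 19: W3.I4

Answer: 20 cycles, utilization 1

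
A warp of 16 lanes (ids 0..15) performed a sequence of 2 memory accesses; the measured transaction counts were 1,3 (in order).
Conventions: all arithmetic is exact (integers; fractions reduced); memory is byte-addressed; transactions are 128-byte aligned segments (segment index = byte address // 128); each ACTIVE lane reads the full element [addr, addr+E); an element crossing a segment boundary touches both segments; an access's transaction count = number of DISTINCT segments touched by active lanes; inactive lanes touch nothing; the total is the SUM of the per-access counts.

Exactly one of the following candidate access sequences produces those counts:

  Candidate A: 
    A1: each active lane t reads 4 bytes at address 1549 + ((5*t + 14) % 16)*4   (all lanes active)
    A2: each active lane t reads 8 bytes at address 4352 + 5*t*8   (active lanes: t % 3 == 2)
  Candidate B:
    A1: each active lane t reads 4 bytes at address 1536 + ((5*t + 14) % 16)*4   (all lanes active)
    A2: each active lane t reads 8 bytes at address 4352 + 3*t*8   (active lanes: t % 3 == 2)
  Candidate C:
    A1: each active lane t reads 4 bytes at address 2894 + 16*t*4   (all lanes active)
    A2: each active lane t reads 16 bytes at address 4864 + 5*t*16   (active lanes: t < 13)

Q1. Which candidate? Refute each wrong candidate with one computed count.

A: A2 gives 5 transactions, not 3
C: A1 gives 9 transactions, not 1
B: all counts match (1,3)

Answer: B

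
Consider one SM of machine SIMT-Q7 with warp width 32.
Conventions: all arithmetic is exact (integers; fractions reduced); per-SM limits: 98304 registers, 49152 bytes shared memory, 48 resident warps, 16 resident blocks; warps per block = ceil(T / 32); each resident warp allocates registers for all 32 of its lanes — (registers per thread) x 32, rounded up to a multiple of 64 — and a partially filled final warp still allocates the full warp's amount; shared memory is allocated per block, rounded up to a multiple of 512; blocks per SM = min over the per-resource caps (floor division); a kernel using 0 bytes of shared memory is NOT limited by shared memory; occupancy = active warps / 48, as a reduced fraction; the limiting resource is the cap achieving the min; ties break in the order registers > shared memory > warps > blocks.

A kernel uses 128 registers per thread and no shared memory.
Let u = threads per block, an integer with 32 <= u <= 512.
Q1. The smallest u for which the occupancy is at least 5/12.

Answer: u = 33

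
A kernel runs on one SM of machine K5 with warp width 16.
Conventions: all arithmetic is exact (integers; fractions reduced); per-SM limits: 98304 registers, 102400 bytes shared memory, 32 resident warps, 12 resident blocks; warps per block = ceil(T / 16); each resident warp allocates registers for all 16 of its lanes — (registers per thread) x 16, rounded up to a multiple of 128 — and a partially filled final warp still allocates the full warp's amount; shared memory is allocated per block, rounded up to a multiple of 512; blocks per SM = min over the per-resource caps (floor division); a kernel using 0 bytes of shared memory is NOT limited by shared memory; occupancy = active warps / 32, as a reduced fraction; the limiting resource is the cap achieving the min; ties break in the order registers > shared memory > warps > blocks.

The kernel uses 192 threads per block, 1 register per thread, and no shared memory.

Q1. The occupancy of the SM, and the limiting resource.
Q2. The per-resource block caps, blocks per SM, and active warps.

Answer: occupancy 3/4, limited by warps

registers: 64 blocks
shared memory: no limit (kernel uses none)
warps: 2 blocks
blocks: 12 blocks

Answer: 2 blocks, 24 active warps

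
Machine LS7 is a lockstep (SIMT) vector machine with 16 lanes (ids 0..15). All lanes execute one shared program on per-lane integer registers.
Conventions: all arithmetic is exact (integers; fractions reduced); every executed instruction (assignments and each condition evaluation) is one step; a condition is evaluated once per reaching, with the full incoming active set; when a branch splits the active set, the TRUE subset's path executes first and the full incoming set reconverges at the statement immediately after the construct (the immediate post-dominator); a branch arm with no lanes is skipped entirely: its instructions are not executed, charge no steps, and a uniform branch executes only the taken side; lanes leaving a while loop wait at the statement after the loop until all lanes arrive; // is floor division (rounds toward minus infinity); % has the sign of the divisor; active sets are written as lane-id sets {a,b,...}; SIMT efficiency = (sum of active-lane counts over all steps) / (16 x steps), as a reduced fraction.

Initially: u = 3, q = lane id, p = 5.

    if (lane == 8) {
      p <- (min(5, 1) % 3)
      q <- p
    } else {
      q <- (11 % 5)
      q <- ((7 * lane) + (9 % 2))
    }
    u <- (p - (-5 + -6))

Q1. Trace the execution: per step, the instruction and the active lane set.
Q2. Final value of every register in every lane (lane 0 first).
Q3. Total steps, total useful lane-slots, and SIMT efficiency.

step 0: eval (lane == 8)             {0,1,2,3,4,5,6,7,8,9,10,11,12,13,14,15}
step 1: p <- (min(5, 1) % 3)         {8}
step 2: q <- p                       {8}
step 3: q <- (11 % 5)                {0,1,2,3,4,5,6,7,9,10,11,12,13,14,15}
step 4: q <- ((7 * lane) + (9 % 2))  {0,1,2,3,4,5,6,7,9,10,11,12,13,14,15}
step 5: u <- (p - (-5 + -6))         {0,1,2,3,4,5,6,7,8,9,10,11,12,13,14,15}

Answer: 6 steps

u: 16,16,16,16,16,16,16,16,12,16,16,16,16,16,16,16
q: 1,8,15,22,29,36,43,50,1,64,71,78,85,92,99,106
p: 5,5,5,5,5,5,5,5,1,5,5,5,5,5,5,5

steps = 6; useful = 64; efficiency = 64/96 = 2/3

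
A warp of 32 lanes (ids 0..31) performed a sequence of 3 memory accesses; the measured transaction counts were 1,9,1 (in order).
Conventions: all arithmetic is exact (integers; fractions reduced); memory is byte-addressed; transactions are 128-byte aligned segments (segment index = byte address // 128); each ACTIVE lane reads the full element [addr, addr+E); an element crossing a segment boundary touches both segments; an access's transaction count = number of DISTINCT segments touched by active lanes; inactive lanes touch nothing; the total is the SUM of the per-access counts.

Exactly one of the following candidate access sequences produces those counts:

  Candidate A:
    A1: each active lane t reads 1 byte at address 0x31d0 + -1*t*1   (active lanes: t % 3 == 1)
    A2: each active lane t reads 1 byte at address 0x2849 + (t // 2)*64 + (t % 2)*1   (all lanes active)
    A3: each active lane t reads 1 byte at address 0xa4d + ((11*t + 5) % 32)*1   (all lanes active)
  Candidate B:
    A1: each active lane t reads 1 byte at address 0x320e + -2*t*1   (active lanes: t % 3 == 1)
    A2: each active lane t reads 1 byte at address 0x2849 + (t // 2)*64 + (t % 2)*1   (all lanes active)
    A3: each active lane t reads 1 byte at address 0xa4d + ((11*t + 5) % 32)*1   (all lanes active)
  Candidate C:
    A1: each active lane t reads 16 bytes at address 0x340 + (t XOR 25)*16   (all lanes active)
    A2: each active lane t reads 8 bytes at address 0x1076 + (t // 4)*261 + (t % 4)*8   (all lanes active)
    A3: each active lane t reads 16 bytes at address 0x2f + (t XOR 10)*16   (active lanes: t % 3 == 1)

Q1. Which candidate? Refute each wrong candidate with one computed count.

B: A1 gives 2 transactions, not 1
C: A1 gives 5 transactions, not 1
A: all counts match (1,9,1)

Answer: A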